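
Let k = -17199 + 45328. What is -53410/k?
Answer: -53410/28129 ≈ -1.8988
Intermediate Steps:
k = 28129
-53410/k = -53410/28129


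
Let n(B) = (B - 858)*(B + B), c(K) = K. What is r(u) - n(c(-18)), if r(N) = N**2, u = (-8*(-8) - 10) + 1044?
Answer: 1174068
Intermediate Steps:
u = 1098 (u = (64 - 10) + 1044 = 54 + 1044 = 1098)
n(B) = 2*B*(-858 + B) (n(B) = (-858 + B)*(2*B) = 2*B*(-858 + B))
r(u) - n(c(-18)) = 1098**2 - 2*(-18)*(-858 - 18) = 1205604 - 2*(-18)*(-876) = 1205604 - 1*31536 = 1205604 - 31536 = 1174068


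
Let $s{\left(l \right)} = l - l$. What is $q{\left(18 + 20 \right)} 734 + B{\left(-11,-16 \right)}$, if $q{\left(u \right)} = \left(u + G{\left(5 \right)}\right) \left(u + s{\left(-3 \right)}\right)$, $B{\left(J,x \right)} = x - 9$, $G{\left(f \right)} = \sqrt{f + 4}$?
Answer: $1143547$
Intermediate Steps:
$G{\left(f \right)} = \sqrt{4 + f}$
$s{\left(l \right)} = 0$
$B{\left(J,x \right)} = -9 + x$
$q{\left(u \right)} = u \left(3 + u\right)$ ($q{\left(u \right)} = \left(u + \sqrt{4 + 5}\right) \left(u + 0\right) = \left(u + \sqrt{9}\right) u = \left(u + 3\right) u = \left(3 + u\right) u = u \left(3 + u\right)$)
$q{\left(18 + 20 \right)} 734 + B{\left(-11,-16 \right)} = \left(18 + 20\right) \left(3 + \left(18 + 20\right)\right) 734 - 25 = 38 \left(3 + 38\right) 734 - 25 = 38 \cdot 41 \cdot 734 - 25 = 1558 \cdot 734 - 25 = 1143572 - 25 = 1143547$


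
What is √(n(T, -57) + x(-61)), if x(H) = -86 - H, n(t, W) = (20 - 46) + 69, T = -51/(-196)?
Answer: 3*√2 ≈ 4.2426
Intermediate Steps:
T = 51/196 (T = -51*(-1/196) = 51/196 ≈ 0.26020)
n(t, W) = 43 (n(t, W) = -26 + 69 = 43)
√(n(T, -57) + x(-61)) = √(43 + (-86 - 1*(-61))) = √(43 + (-86 + 61)) = √(43 - 25) = √18 = 3*√2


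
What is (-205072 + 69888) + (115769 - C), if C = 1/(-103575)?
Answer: -2010908624/103575 ≈ -19415.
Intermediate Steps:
C = -1/103575 ≈ -9.6548e-6
(-205072 + 69888) + (115769 - C) = (-205072 + 69888) + (115769 - 1*(-1/103575)) = -135184 + (115769 + 1/103575) = -135184 + 11990774176/103575 = -2010908624/103575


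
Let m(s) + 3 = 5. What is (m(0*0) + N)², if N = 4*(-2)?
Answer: 36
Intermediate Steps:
m(s) = 2 (m(s) = -3 + 5 = 2)
N = -8
(m(0*0) + N)² = (2 - 8)² = (-6)² = 36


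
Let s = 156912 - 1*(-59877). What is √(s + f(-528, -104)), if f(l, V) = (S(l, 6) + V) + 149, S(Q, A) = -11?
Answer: √216823 ≈ 465.64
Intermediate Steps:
s = 216789 (s = 156912 + 59877 = 216789)
f(l, V) = 138 + V (f(l, V) = (-11 + V) + 149 = 138 + V)
√(s + f(-528, -104)) = √(216789 + (138 - 104)) = √(216789 + 34) = √216823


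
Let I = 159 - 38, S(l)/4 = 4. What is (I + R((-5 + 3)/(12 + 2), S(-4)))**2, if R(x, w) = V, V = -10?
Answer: 12321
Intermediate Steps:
S(l) = 16 (S(l) = 4*4 = 16)
R(x, w) = -10
I = 121
(I + R((-5 + 3)/(12 + 2), S(-4)))**2 = (121 - 10)**2 = 111**2 = 12321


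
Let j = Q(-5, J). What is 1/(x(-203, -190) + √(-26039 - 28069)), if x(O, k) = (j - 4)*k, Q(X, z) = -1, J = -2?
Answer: -I/(-950*I + 18*√167) ≈ 0.00099309 - 0.00024316*I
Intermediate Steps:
j = -1
x(O, k) = -5*k (x(O, k) = (-1 - 4)*k = -5*k)
1/(x(-203, -190) + √(-26039 - 28069)) = 1/(-5*(-190) + √(-26039 - 28069)) = 1/(950 + √(-54108)) = 1/(950 + 18*I*√167)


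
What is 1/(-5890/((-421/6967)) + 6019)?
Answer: 421/43569629 ≈ 9.6627e-6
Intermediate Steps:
1/(-5890/((-421/6967)) + 6019) = 1/(-5890/((-421*1/6967)) + 6019) = 1/(-5890/(-421/6967) + 6019) = 1/(-5890*(-6967/421) + 6019) = 1/(41035630/421 + 6019) = 1/(43569629/421) = 421/43569629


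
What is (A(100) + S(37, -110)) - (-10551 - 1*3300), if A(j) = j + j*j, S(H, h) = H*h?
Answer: 19881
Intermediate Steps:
A(j) = j + j**2
(A(100) + S(37, -110)) - (-10551 - 1*3300) = (100*(1 + 100) + 37*(-110)) - (-10551 - 1*3300) = (100*101 - 4070) - (-10551 - 3300) = (10100 - 4070) - 1*(-13851) = 6030 + 13851 = 19881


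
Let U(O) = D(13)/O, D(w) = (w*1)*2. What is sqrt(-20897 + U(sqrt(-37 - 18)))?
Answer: sqrt(-63213425 - 1430*I*sqrt(55))/55 ≈ 0.012126 - 144.56*I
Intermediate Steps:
D(w) = 2*w (D(w) = w*2 = 2*w)
U(O) = 26/O (U(O) = (2*13)/O = 26/O)
sqrt(-20897 + U(sqrt(-37 - 18))) = sqrt(-20897 + 26/(sqrt(-37 - 18))) = sqrt(-20897 + 26/(sqrt(-55))) = sqrt(-20897 + 26/((I*sqrt(55)))) = sqrt(-20897 + 26*(-I*sqrt(55)/55)) = sqrt(-20897 - 26*I*sqrt(55)/55)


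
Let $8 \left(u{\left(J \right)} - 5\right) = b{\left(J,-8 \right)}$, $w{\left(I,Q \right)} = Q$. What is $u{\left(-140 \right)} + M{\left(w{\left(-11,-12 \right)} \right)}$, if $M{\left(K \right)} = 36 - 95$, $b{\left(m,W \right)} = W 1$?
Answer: $-55$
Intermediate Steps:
$b{\left(m,W \right)} = W$
$u{\left(J \right)} = 4$ ($u{\left(J \right)} = 5 + \frac{1}{8} \left(-8\right) = 5 - 1 = 4$)
$M{\left(K \right)} = -59$
$u{\left(-140 \right)} + M{\left(w{\left(-11,-12 \right)} \right)} = 4 - 59 = -55$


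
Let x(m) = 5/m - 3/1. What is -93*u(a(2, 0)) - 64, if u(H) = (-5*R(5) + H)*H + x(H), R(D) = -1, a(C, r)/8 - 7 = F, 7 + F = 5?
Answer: -1337573/8 ≈ -1.6720e+5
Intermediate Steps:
F = -2 (F = -7 + 5 = -2)
a(C, r) = 40 (a(C, r) = 56 + 8*(-2) = 56 - 16 = 40)
x(m) = -3 + 5/m (x(m) = 5/m - 3*1 = 5/m - 3 = -3 + 5/m)
u(H) = -3 + 5/H + H*(5 + H) (u(H) = (-5*(-1) + H)*H + (-3 + 5/H) = (5 + H)*H + (-3 + 5/H) = H*(5 + H) + (-3 + 5/H) = -3 + 5/H + H*(5 + H))
-93*u(a(2, 0)) - 64 = -93*(-3 + 40² + 5*40 + 5/40) - 64 = -93*(-3 + 1600 + 200 + 5*(1/40)) - 64 = -93*(-3 + 1600 + 200 + ⅛) - 64 = -93*14377/8 - 64 = -1337061/8 - 64 = -1337573/8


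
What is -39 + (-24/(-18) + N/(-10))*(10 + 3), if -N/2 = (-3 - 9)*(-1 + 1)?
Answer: -65/3 ≈ -21.667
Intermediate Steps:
N = 0 (N = -2*(-3 - 9)*(-1 + 1) = -(-24)*0 = -2*0 = 0)
-39 + (-24/(-18) + N/(-10))*(10 + 3) = -39 + (-24/(-18) + 0/(-10))*(10 + 3) = -39 + (-24*(-1/18) + 0*(-⅒))*13 = -39 + (4/3 + 0)*13 = -39 + (4/3)*13 = -39 + 52/3 = -65/3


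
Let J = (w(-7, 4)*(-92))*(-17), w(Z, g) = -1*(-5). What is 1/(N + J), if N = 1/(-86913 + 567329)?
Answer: 480416/3756853121 ≈ 0.00012788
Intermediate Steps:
w(Z, g) = 5
N = 1/480416 ≈ 2.0815e-6
J = 7820 (J = (5*(-92))*(-17) = -460*(-17) = 7820)
1/(N + J) = 1/(1/480416 + 7820) = 1/(3756853121/480416) = 480416/3756853121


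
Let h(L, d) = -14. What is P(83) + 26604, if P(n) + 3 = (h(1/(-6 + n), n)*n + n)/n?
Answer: 26588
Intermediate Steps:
P(n) = -16 (P(n) = -3 + (-14*n + n)/n = -3 + (-13*n)/n = -3 - 13 = -16)
P(83) + 26604 = -16 + 26604 = 26588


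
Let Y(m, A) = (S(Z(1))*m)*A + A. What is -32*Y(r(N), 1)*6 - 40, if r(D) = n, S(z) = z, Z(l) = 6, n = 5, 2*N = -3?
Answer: -5992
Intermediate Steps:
N = -3/2 (N = (½)*(-3) = -3/2 ≈ -1.5000)
r(D) = 5
Y(m, A) = A + 6*A*m (Y(m, A) = (6*m)*A + A = 6*A*m + A = A + 6*A*m)
-32*Y(r(N), 1)*6 - 40 = -32*1*(1 + 6*5)*6 - 40 = -32*1*(1 + 30)*6 - 40 = -32*1*31*6 - 40 = -992*6 - 40 = -32*186 - 40 = -5952 - 40 = -5992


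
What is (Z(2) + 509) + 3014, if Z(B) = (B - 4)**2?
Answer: 3527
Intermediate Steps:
Z(B) = (-4 + B)**2
(Z(2) + 509) + 3014 = ((-4 + 2)**2 + 509) + 3014 = ((-2)**2 + 509) + 3014 = (4 + 509) + 3014 = 513 + 3014 = 3527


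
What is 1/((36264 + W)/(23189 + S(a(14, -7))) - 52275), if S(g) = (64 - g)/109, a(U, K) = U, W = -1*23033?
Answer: -2527651/132131513846 ≈ -1.9130e-5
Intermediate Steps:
W = -23033
S(g) = 64/109 - g/109 (S(g) = (64 - g)*(1/109) = 64/109 - g/109)
1/((36264 + W)/(23189 + S(a(14, -7))) - 52275) = 1/((36264 - 23033)/(23189 + (64/109 - 1/109*14)) - 52275) = 1/(13231/(23189 + (64/109 - 14/109)) - 52275) = 1/(13231/(23189 + 50/109) - 52275) = 1/(13231/(2527651/109) - 52275) = 1/(13231*(109/2527651) - 52275) = 1/(1442179/2527651 - 52275) = 1/(-132131513846/2527651) = -2527651/132131513846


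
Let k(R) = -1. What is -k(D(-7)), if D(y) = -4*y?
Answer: 1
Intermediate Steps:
-k(D(-7)) = -1*(-1) = 1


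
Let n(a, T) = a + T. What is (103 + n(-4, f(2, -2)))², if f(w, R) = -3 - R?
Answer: 9604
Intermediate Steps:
n(a, T) = T + a
(103 + n(-4, f(2, -2)))² = (103 + ((-3 - 1*(-2)) - 4))² = (103 + ((-3 + 2) - 4))² = (103 + (-1 - 4))² = (103 - 5)² = 98² = 9604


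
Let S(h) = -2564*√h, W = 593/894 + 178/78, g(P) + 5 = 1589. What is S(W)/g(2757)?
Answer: -641*√397832682/4602312 ≈ -2.7780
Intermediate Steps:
g(P) = 1584 (g(P) = -5 + 1589 = 1584)
W = 34231/11622 (W = 593*(1/894) + 178*(1/78) = 593/894 + 89/39 = 34231/11622 ≈ 2.9454)
S(W)/g(2757) = -1282*√397832682/5811/1584 = -1282*√397832682/5811*(1/1584) = -641*√397832682/4602312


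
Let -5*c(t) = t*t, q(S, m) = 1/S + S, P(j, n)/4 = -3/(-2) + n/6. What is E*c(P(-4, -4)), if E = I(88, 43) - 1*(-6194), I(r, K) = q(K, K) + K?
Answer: -5400820/387 ≈ -13956.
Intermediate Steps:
P(j, n) = 6 + 2*n/3 (P(j, n) = 4*(-3/(-2) + n/6) = 4*(-3*(-½) + n*(⅙)) = 4*(3/2 + n/6) = 6 + 2*n/3)
q(S, m) = S + 1/S
c(t) = -t²/5 (c(t) = -t*t/5 = -t²/5)
I(r, K) = 1/K + 2*K (I(r, K) = (K + 1/K) + K = 1/K + 2*K)
E = 270041/43 (E = (1/43 + 2*43) - 1*(-6194) = (1/43 + 86) + 6194 = 3699/43 + 6194 = 270041/43 ≈ 6280.0)
E*c(P(-4, -4)) = 270041*(-(6 + (⅔)*(-4))²/5)/43 = 270041*(-(6 - 8/3)²/5)/43 = 270041*(-(10/3)²/5)/43 = 270041*(-⅕*100/9)/43 = (270041/43)*(-20/9) = -5400820/387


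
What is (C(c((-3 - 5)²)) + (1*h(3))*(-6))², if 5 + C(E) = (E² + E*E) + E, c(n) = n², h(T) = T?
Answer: 1126173257835025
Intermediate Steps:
C(E) = -5 + E + 2*E² (C(E) = -5 + ((E² + E*E) + E) = -5 + ((E² + E²) + E) = -5 + (2*E² + E) = -5 + (E + 2*E²) = -5 + E + 2*E²)
(C(c((-3 - 5)²)) + (1*h(3))*(-6))² = ((-5 + ((-3 - 5)²)² + 2*(((-3 - 5)²)²)²) + (1*3)*(-6))² = ((-5 + ((-8)²)² + 2*(((-8)²)²)²) + 3*(-6))² = ((-5 + 64² + 2*(64²)²) - 18)² = ((-5 + 4096 + 2*4096²) - 18)² = ((-5 + 4096 + 2*16777216) - 18)² = ((-5 + 4096 + 33554432) - 18)² = (33558523 - 18)² = 33558505² = 1126173257835025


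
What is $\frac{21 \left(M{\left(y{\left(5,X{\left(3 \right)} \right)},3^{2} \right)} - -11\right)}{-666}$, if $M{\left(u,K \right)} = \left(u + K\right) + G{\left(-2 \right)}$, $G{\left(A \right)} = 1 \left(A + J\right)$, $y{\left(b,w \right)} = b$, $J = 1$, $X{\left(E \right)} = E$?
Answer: $- \frac{28}{37} \approx -0.75676$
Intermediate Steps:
$G{\left(A \right)} = 1 + A$ ($G{\left(A \right)} = 1 \left(A + 1\right) = 1 \left(1 + A\right) = 1 + A$)
$M{\left(u,K \right)} = -1 + K + u$ ($M{\left(u,K \right)} = \left(u + K\right) + \left(1 - 2\right) = \left(K + u\right) - 1 = -1 + K + u$)
$\frac{21 \left(M{\left(y{\left(5,X{\left(3 \right)} \right)},3^{2} \right)} - -11\right)}{-666} = \frac{21 \left(\left(-1 + 3^{2} + 5\right) - -11\right)}{-666} = 21 \left(\left(-1 + 9 + 5\right) + 11\right) \left(- \frac{1}{666}\right) = 21 \left(13 + 11\right) \left(- \frac{1}{666}\right) = 21 \cdot 24 \left(- \frac{1}{666}\right) = 504 \left(- \frac{1}{666}\right) = - \frac{28}{37}$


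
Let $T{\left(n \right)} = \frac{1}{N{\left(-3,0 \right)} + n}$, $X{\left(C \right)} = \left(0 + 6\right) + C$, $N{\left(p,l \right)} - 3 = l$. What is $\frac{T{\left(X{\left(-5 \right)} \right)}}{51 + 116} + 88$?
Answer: $\frac{58785}{668} \approx 88.001$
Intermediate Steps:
$N{\left(p,l \right)} = 3 + l$
$X{\left(C \right)} = 6 + C$
$T{\left(n \right)} = \frac{1}{3 + n}$ ($T{\left(n \right)} = \frac{1}{\left(3 + 0\right) + n} = \frac{1}{3 + n}$)
$\frac{T{\left(X{\left(-5 \right)} \right)}}{51 + 116} + 88 = \frac{1}{\left(3 + \left(6 - 5\right)\right) \left(51 + 116\right)} + 88 = \frac{1}{\left(3 + 1\right) 167} + 88 = \frac{1}{4} \cdot \frac{1}{167} + 88 = \frac{1}{668} + 88 = \frac{58785}{668}$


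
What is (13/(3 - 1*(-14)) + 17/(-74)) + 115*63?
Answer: 9114883/1258 ≈ 7245.5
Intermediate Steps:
(13/(3 - 1*(-14)) + 17/(-74)) + 115*63 = (13/(3 + 14) + 17*(-1/74)) + 7245 = (13/17 - 17/74) + 7245 = 673/1258 + 7245 = 9114883/1258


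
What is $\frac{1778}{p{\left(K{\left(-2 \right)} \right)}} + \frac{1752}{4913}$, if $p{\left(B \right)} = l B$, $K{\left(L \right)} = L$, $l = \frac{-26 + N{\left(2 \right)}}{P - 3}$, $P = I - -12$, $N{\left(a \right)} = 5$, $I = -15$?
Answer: $- \frac{1246150}{4913} \approx -253.64$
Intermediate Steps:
$P = -3$ ($P = -15 - -12 = -15 + 12 = -3$)
$l = \frac{7}{2}$ ($l = \frac{-26 + 5}{-3 - 3} = - \frac{21}{-6} = \left(-21\right) \left(- \frac{1}{6}\right) = \frac{7}{2} \approx 3.5$)
$p{\left(B \right)} = \frac{7 B}{2}$
$\frac{1778}{p{\left(K{\left(-2 \right)} \right)}} + \frac{1752}{4913} = \frac{1778}{\frac{7}{2} \left(-2\right)} + \frac{1752}{4913} = \frac{1778}{-7} + 1752 \cdot \frac{1}{4913} = 1778 \left(- \frac{1}{7}\right) + \frac{1752}{4913} = -254 + \frac{1752}{4913} = - \frac{1246150}{4913}$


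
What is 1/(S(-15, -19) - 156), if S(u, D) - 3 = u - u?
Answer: -1/153 ≈ -0.0065359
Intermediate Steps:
S(u, D) = 3 (S(u, D) = 3 + (u - u) = 3 + 0 = 3)
1/(S(-15, -19) - 156) = 1/(3 - 156) = 1/(-153) = -1/153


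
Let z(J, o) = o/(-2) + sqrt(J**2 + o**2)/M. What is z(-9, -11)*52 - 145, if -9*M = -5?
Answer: 141 + 468*sqrt(202)/5 ≈ 1471.3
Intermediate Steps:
M = 5/9 (M = -1/9*(-5) = 5/9 ≈ 0.55556)
z(J, o) = -o/2 + 9*sqrt(J**2 + o**2)/5 (z(J, o) = o/(-2) + sqrt(J**2 + o**2)/(5/9) = o*(-1/2) + sqrt(J**2 + o**2)*(9/5) = -o/2 + 9*sqrt(J**2 + o**2)/5)
z(-9, -11)*52 - 145 = (-1/2*(-11) + 9*sqrt((-9)**2 + (-11)**2)/5)*52 - 145 = (11/2 + 9*sqrt(81 + 121)/5)*52 - 145 = (11/2 + 9*sqrt(202)/5)*52 - 145 = (286 + 468*sqrt(202)/5) - 145 = 141 + 468*sqrt(202)/5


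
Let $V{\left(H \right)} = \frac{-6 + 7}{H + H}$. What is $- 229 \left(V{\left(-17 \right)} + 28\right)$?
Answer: $- \frac{217779}{34} \approx -6405.3$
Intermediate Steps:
$V{\left(H \right)} = \frac{1}{2 H}$ ($V{\left(H \right)} = 1 \frac{1}{2 H} = \frac{1}{2 H}$)
$- 229 \left(V{\left(-17 \right)} + 28\right) = - 229 \left(\frac{1}{2 \left(-17\right)} + 28\right) = - 229 \left(\frac{1}{2} \left(- \frac{1}{17}\right) + 28\right) = - 229 \left(- \frac{1}{34} + 28\right) = \left(-229\right) \frac{951}{34} = - \frac{217779}{34}$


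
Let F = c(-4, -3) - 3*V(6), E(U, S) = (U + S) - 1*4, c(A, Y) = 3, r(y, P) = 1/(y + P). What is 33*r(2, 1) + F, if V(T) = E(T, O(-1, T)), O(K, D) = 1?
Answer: 5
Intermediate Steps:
r(y, P) = 1/(P + y)
E(U, S) = -4 + S + U (E(U, S) = (S + U) - 4 = -4 + S + U)
V(T) = -3 + T (V(T) = -4 + 1 + T = -3 + T)
F = -6 (F = 3 - 3*(-3 + 6) = 3 - 3*3 = 3 - 9 = -6)
33*r(2, 1) + F = 33/(1 + 2) - 6 = 33/3 - 6 = 33*(1/3) - 6 = 11 - 6 = 5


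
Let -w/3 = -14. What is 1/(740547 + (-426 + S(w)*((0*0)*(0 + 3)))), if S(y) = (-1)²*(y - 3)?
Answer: 1/740121 ≈ 1.3511e-6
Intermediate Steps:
w = 42 (w = -3*(-14) = 42)
S(y) = -3 + y (S(y) = 1*(-3 + y) = -3 + y)
1/(740547 + (-426 + S(w)*((0*0)*(0 + 3)))) = 1/(740547 + (-426 + (-3 + 42)*((0*0)*(0 + 3)))) = 1/(740547 + (-426 + 39*(0*3))) = 1/(740547 + (-426 + 39*0)) = 1/(740547 + (-426 + 0)) = 1/(740547 - 426) = 1/740121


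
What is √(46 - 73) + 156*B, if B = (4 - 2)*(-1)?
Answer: -312 + 3*I*√3 ≈ -312.0 + 5.1962*I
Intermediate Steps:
B = -2 (B = 2*(-1) = -2)
√(46 - 73) + 156*B = √(46 - 73) + 156*(-2) = √(-27) - 312 = 3*I*√3 - 312 = -312 + 3*I*√3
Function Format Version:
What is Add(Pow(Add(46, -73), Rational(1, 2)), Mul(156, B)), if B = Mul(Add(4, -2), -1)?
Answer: Add(-312, Mul(3, I, Pow(3, Rational(1, 2)))) ≈ Add(-312.00, Mul(5.1962, I))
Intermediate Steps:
B = -2 (B = Mul(2, -1) = -2)
Add(Pow(Add(46, -73), Rational(1, 2)), Mul(156, B)) = Add(Pow(Add(46, -73), Rational(1, 2)), Mul(156, -2)) = Add(Pow(-27, Rational(1, 2)), -312) = Add(Mul(3, I, Pow(3, Rational(1, 2))), -312) = Add(-312, Mul(3, I, Pow(3, Rational(1, 2))))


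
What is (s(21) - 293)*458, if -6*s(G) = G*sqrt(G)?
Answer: -134194 - 1603*sqrt(21) ≈ -1.4154e+5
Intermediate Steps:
s(G) = -G**(3/2)/6 (s(G) = -G*sqrt(G)/6 = -G**(3/2)/6)
(s(21) - 293)*458 = (-7*sqrt(21)/2 - 293)*458 = (-293 - 7*sqrt(21)/2)*458 = -134194 - 1603*sqrt(21)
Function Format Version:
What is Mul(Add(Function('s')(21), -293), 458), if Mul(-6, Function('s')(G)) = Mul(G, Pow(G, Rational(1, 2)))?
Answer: Add(-134194, Mul(-1603, Pow(21, Rational(1, 2)))) ≈ -1.4154e+5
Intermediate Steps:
Function('s')(G) = Mul(Rational(-1, 6), Pow(G, Rational(3, 2))) (Function('s')(G) = Mul(Rational(-1, 6), Mul(G, Pow(G, Rational(1, 2)))) = Mul(Rational(-1, 6), Pow(G, Rational(3, 2))))
Mul(Add(Function('s')(21), -293), 458) = Mul(Add(Mul(Rational(-1, 6), Pow(21, Rational(3, 2))), -293), 458) = Mul(Add(Mul(Rational(-1, 6), Mul(21, Pow(21, Rational(1, 2)))), -293), 458) = Mul(Add(Mul(Rational(-7, 2), Pow(21, Rational(1, 2))), -293), 458) = Mul(Add(-293, Mul(Rational(-7, 2), Pow(21, Rational(1, 2)))), 458) = Add(-134194, Mul(-1603, Pow(21, Rational(1, 2))))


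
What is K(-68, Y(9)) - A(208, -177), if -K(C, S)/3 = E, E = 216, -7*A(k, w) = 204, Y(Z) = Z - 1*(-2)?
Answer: -4332/7 ≈ -618.86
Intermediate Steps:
Y(Z) = 2 + Z (Y(Z) = Z + 2 = 2 + Z)
A(k, w) = -204/7 (A(k, w) = -⅐*204 = -204/7)
K(C, S) = -648 (K(C, S) = -3*216 = -648)
K(-68, Y(9)) - A(208, -177) = -648 - 1*(-204/7) = -648 + 204/7 = -4332/7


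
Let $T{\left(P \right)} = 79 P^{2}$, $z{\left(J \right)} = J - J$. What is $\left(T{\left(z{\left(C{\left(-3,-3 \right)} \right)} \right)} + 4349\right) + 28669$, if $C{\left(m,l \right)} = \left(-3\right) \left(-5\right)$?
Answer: $33018$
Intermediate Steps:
$C{\left(m,l \right)} = 15$
$z{\left(J \right)} = 0$
$\left(T{\left(z{\left(C{\left(-3,-3 \right)} \right)} \right)} + 4349\right) + 28669 = \left(79 \cdot 0^{2} + 4349\right) + 28669 = \left(79 \cdot 0 + 4349\right) + 28669 = \left(0 + 4349\right) + 28669 = 4349 + 28669 = 33018$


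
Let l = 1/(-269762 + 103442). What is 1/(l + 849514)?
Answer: 166320/141291168479 ≈ 1.1771e-6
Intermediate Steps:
l = -1/166320 (l = 1/(-166320) = -1/166320 ≈ -6.0125e-6)
1/(l + 849514) = 1/(-1/166320 + 849514) = 1/(141291168479/166320) = 166320/141291168479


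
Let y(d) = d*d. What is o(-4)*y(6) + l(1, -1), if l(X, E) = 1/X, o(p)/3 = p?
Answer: -431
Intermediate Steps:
o(p) = 3*p
y(d) = d²
o(-4)*y(6) + l(1, -1) = (3*(-4))*6² + 1/1 = -12*36 + 1 = -432 + 1 = -431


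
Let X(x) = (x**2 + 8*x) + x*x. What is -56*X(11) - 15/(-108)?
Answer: -665275/36 ≈ -18480.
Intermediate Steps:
X(x) = 2*x**2 + 8*x (X(x) = (x**2 + 8*x) + x**2 = 2*x**2 + 8*x)
-56*X(11) - 15/(-108) = -112*11*(4 + 11) - 15/(-108) = -112*11*15 - 15*(-1/108) = -56*330 + 5/36 = -18480 + 5/36 = -665275/36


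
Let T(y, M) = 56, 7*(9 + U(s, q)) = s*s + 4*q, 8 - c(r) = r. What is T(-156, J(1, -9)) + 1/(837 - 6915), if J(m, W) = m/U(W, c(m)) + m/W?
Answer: 340367/6078 ≈ 56.000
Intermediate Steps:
c(r) = 8 - r
U(s, q) = -9 + s²/7 + 4*q/7 (U(s, q) = -9 + (s*s + 4*q)/7 = -9 + (s² + 4*q)/7 = -9 + (s²/7 + 4*q/7) = -9 + s²/7 + 4*q/7)
J(m, W) = m/W + m/(-31/7 - 4*m/7 + W²/7) (J(m, W) = m/(-9 + W²/7 + 4*(8 - m)/7) + m/W = m/(-9 + W²/7 + (32/7 - 4*m/7)) + m/W = m/(-31/7 - 4*m/7 + W²/7) + m/W = m/W + m/(-31/7 - 4*m/7 + W²/7))
T(-156, J(1, -9)) + 1/(837 - 6915) = 56 + 1/(837 - 6915) = 56 + 1/(-6078) = 56 - 1/6078 = 340367/6078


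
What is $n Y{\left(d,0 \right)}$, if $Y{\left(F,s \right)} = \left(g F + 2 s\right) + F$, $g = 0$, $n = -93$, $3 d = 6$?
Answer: $-186$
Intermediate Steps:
$d = 2$ ($d = \frac{1}{3} \cdot 6 = 2$)
$Y{\left(F,s \right)} = F + 2 s$ ($Y{\left(F,s \right)} = \left(0 F + 2 s\right) + F = \left(0 + 2 s\right) + F = 2 s + F = F + 2 s$)
$n Y{\left(d,0 \right)} = - 93 \left(2 + 2 \cdot 0\right) = - 93 \left(2 + 0\right) = \left(-93\right) 2 = -186$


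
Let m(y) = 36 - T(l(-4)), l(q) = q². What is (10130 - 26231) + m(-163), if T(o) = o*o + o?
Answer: -16337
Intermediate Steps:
T(o) = o + o² (T(o) = o² + o = o + o²)
m(y) = -236 (m(y) = 36 - (-4)²*(1 + (-4)²) = 36 - 16*(1 + 16) = 36 - 16*17 = 36 - 1*272 = 36 - 272 = -236)
(10130 - 26231) + m(-163) = (10130 - 26231) - 236 = -16101 - 236 = -16337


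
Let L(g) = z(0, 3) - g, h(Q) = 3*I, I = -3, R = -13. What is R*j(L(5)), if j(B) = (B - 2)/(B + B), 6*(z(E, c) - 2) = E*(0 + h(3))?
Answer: -65/6 ≈ -10.833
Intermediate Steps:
h(Q) = -9 (h(Q) = 3*(-3) = -9)
z(E, c) = 2 - 3*E/2 (z(E, c) = 2 + (E*(0 - 9))/6 = 2 + (E*(-9))/6 = 2 + (-9*E)/6 = 2 - 3*E/2)
L(g) = 2 - g (L(g) = (2 - 3/2*0) - g = (2 + 0) - g = 2 - g)
j(B) = (-2 + B)/(2*B) (j(B) = (-2 + B)/((2*B)) = (-2 + B)*(1/(2*B)) = (-2 + B)/(2*B))
R*j(L(5)) = -13*(-2 + (2 - 1*5))/(2*(2 - 1*5)) = -13*(-2 + (2 - 5))/(2*(2 - 5)) = -13*(-2 - 3)/(2*(-3)) = -13*(-1)*(-5)/(2*3) = -13*⅚ = -65/6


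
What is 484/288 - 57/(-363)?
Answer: 16009/8712 ≈ 1.8376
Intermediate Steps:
484/288 - 57/(-363) = 484*(1/288) - 57*(-1/363) = 121/72 + 19/121 = 16009/8712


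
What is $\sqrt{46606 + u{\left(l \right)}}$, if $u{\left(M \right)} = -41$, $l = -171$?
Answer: $\sqrt{46565} \approx 215.79$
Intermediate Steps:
$\sqrt{46606 + u{\left(l \right)}} = \sqrt{46606 - 41} = \sqrt{46565}$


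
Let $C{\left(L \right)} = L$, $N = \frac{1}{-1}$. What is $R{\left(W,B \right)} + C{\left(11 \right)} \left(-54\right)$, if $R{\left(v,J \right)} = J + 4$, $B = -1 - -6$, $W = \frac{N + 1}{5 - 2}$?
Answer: $-585$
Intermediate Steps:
$N = -1$
$W = 0$ ($W = \frac{-1 + 1}{5 - 2} = \frac{0}{3} = 0 \cdot \frac{1}{3} = 0$)
$B = 5$ ($B = -1 + 6 = 5$)
$R{\left(v,J \right)} = 4 + J$
$R{\left(W,B \right)} + C{\left(11 \right)} \left(-54\right) = \left(4 + 5\right) + 11 \left(-54\right) = 9 - 594 = -585$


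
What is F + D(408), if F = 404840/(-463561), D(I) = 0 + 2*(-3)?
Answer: -3186206/463561 ≈ -6.8733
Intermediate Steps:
D(I) = -6 (D(I) = 0 - 6 = -6)
F = -404840/463561 (F = 404840*(-1/463561) = -404840/463561 ≈ -0.87333)
F + D(408) = -404840/463561 - 6 = -3186206/463561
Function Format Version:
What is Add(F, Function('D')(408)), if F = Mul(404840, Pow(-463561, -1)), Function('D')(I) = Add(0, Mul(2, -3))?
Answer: Rational(-3186206, 463561) ≈ -6.8733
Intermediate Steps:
Function('D')(I) = -6 (Function('D')(I) = Add(0, -6) = -6)
F = Rational(-404840, 463561) (F = Mul(404840, Rational(-1, 463561)) = Rational(-404840, 463561) ≈ -0.87333)
Add(F, Function('D')(408)) = Add(Rational(-404840, 463561), -6) = Rational(-3186206, 463561)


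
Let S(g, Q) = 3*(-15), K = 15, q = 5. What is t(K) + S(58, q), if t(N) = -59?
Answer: -104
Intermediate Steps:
S(g, Q) = -45
t(K) + S(58, q) = -59 - 45 = -104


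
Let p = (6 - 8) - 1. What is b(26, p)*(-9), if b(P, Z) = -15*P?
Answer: 3510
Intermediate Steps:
p = -3 (p = -2 - 1 = -3)
b(26, p)*(-9) = -15*26*(-9) = -390*(-9) = 3510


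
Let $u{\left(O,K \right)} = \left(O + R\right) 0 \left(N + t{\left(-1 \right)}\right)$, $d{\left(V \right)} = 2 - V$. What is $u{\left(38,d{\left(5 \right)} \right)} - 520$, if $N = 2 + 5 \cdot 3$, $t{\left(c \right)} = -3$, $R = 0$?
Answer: $-520$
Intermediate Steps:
$N = 17$ ($N = 2 + 15 = 17$)
$u{\left(O,K \right)} = 0$ ($u{\left(O,K \right)} = \left(O + 0\right) 0 \left(17 - 3\right) = O 0 \cdot 14 = 0 \cdot 14 = 0$)
$u{\left(38,d{\left(5 \right)} \right)} - 520 = 0 - 520 = -520$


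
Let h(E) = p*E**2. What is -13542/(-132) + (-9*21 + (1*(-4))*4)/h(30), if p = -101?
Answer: 20516581/199980 ≈ 102.59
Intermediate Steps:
h(E) = -101*E**2
-13542/(-132) + (-9*21 + (1*(-4))*4)/h(30) = -13542/(-132) + (-9*21 + (1*(-4))*4)/((-101*30**2)) = -13542*(-1/132) + (-189 - 4*4)/((-101*900)) = 2257/22 + (-189 - 16)/(-90900) = 2257/22 - 205*(-1/90900) = 2257/22 + 41/18180 = 20516581/199980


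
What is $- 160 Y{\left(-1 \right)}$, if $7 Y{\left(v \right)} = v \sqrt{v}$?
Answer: $\frac{160 i}{7} \approx 22.857 i$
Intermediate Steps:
$Y{\left(v \right)} = \frac{v^{\frac{3}{2}}}{7}$ ($Y{\left(v \right)} = \frac{v \sqrt{v}}{7} = \frac{v^{\frac{3}{2}}}{7}$)
$- 160 Y{\left(-1 \right)} = - 160 \frac{\left(-1\right)^{\frac{3}{2}}}{7} = - 160 \frac{\left(-1\right) i}{7} = - 160 \left(- \frac{i}{7}\right) = \frac{160 i}{7}$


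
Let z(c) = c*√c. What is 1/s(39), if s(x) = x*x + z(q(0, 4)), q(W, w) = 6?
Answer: 169/257025 - 2*√6/771075 ≈ 0.00065117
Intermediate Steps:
z(c) = c^(3/2)
s(x) = x² + 6*√6 (s(x) = x*x + 6^(3/2) = x² + 6*√6)
1/s(39) = 1/(39² + 6*√6) = 1/(1521 + 6*√6)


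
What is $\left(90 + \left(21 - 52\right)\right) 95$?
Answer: $5605$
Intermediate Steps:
$\left(90 + \left(21 - 52\right)\right) 95 = \left(90 - 31\right) 95 = 59 \cdot 95 = 5605$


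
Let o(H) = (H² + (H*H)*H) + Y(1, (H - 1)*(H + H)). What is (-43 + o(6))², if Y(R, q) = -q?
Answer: 22201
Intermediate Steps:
o(H) = H² + H³ - 2*H*(-1 + H) (o(H) = (H² + (H*H)*H) - (H - 1)*(H + H) = (H² + H²*H) - (-1 + H)*2*H = (H² + H³) - 2*H*(-1 + H) = H² + H³ - 2*H*(-1 + H))
(-43 + o(6))² = (-43 + 6*(2 + 6² - 1*6))² = (-43 + 6*(2 + 36 - 6))² = (-43 + 6*32)² = (-43 + 192)² = 149² = 22201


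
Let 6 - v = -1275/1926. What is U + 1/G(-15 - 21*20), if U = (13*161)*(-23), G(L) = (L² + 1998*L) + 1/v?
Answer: -139985951541254/2907953043 ≈ -48139.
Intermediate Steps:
v = 4277/642 (v = 6 - (-1275)/1926 = 6 - 1*(-425/642) = 6 + 425/642 = 4277/642 ≈ 6.6620)
G(L) = 642/4277 + L² + 1998*L (G(L) = (L² + 1998*L) + 1/(4277/642) = (L² + 1998*L) + 642/4277 = 642/4277 + L² + 1998*L)
U = -48139 (U = 2093*(-23) = -48139)
U + 1/G(-15 - 21*20) = -48139 + 1/(642/4277 + (-15 - 21*20)*(1998 + (-15 - 21*20))) = -48139 + 1/(642/4277 + (-15 - 420)*(1998 + (-15 - 420))) = -48139 + 1/(642/4277 - 435*(1998 - 435)) = -48139 + 1/(642/4277 - 435*1563) = -48139 + 1/(642/4277 - 679905) = -48139 + 1/(-2907953043/4277) = -48139 - 4277/2907953043 = -139985951541254/2907953043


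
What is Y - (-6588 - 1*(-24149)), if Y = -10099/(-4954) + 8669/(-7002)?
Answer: -152281646354/8671977 ≈ -17560.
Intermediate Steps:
Y = 6941743/8671977 (Y = -10099*(-1/4954) + 8669*(-1/7002) = 10099/4954 - 8669/7002 = 6941743/8671977 ≈ 0.80048)
Y - (-6588 - 1*(-24149)) = 6941743/8671977 - (-6588 - 1*(-24149)) = 6941743/8671977 - (-6588 + 24149) = 6941743/8671977 - 1*17561 = 6941743/8671977 - 17561 = -152281646354/8671977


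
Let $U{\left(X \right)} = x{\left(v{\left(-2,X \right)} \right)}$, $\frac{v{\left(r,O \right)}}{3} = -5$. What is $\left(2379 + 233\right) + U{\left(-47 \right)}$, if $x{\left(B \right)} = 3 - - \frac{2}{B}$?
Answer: $\frac{39223}{15} \approx 2614.9$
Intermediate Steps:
$v{\left(r,O \right)} = -15$ ($v{\left(r,O \right)} = 3 \left(-5\right) = -15$)
$x{\left(B \right)} = 3 + \frac{2}{B}$
$U{\left(X \right)} = \frac{43}{15}$ ($U{\left(X \right)} = 3 + \frac{2}{-15} = 3 + 2 \left(- \frac{1}{15}\right) = 3 - \frac{2}{15} = \frac{43}{15}$)
$\left(2379 + 233\right) + U{\left(-47 \right)} = \left(2379 + 233\right) + \frac{43}{15} = 2612 + \frac{43}{15} = \frac{39223}{15}$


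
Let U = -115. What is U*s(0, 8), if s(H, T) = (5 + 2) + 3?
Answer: -1150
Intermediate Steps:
s(H, T) = 10 (s(H, T) = 7 + 3 = 10)
U*s(0, 8) = -115*10 = -1150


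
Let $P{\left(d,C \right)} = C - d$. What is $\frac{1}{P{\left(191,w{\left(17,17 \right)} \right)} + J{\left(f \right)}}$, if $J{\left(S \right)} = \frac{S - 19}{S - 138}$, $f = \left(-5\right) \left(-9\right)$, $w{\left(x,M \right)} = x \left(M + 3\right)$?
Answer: $\frac{93}{13831} \approx 0.006724$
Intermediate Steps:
$w{\left(x,M \right)} = x \left(3 + M\right)$
$f = 45$
$J{\left(S \right)} = \frac{-19 + S}{-138 + S}$
$\frac{1}{P{\left(191,w{\left(17,17 \right)} \right)} + J{\left(f \right)}} = \frac{1}{\left(17 \left(3 + 17\right) - 191\right) + \frac{-19 + 45}{-138 + 45}} = \frac{1}{\left(17 \cdot 20 - 191\right) + \frac{1}{-93} \cdot 26} = \frac{1}{\left(340 - 191\right) - \frac{26}{93}} = \frac{1}{149 - \frac{26}{93}} = \frac{1}{\frac{13831}{93}} = \frac{93}{13831}$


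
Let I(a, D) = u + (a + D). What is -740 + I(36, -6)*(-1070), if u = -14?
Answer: -17860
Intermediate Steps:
I(a, D) = -14 + D + a (I(a, D) = -14 + (a + D) = -14 + (D + a) = -14 + D + a)
-740 + I(36, -6)*(-1070) = -740 + (-14 - 6 + 36)*(-1070) = -740 + 16*(-1070) = -740 - 17120 = -17860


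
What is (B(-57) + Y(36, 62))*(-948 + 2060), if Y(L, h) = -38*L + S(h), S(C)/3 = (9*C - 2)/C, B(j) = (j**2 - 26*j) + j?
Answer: 114891840/31 ≈ 3.7062e+6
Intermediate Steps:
B(j) = j**2 - 25*j
S(C) = 3*(-2 + 9*C)/C (S(C) = 3*((9*C - 2)/C) = 3*((-2 + 9*C)/C) = 3*(-2 + 9*C)/C)
Y(L, h) = 27 - 38*L - 6/h (Y(L, h) = -38*L + (27 - 6/h) = 27 - 38*L - 6/h)
(B(-57) + Y(36, 62))*(-948 + 2060) = (-57*(-25 - 57) + (27 - 38*36 - 6/62))*(-948 + 2060) = (-57*(-82) + (27 - 1368 - 6*1/62))*1112 = (4674 + (27 - 1368 - 3/31))*1112 = (4674 - 41574/31)*1112 = (103320/31)*1112 = 114891840/31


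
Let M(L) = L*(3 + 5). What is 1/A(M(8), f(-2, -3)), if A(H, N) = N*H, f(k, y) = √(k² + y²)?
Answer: √13/832 ≈ 0.0043336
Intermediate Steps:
M(L) = 8*L (M(L) = L*8 = 8*L)
A(H, N) = H*N
1/A(M(8), f(-2, -3)) = 1/((8*8)*√((-2)² + (-3)²)) = 1/(64*√(4 + 9)) = 1/(64*√13) = √13/832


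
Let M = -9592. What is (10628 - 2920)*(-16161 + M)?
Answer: -198504124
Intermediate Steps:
(10628 - 2920)*(-16161 + M) = (10628 - 2920)*(-16161 - 9592) = 7708*(-25753) = -198504124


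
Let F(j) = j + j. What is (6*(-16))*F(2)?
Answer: -384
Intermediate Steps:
F(j) = 2*j
(6*(-16))*F(2) = (6*(-16))*(2*2) = -96*4 = -384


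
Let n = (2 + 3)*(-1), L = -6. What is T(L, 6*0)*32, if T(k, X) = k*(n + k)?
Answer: 2112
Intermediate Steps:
n = -5 (n = 5*(-1) = -5)
T(k, X) = k*(-5 + k)
T(L, 6*0)*32 = -6*(-5 - 6)*32 = -6*(-11)*32 = 66*32 = 2112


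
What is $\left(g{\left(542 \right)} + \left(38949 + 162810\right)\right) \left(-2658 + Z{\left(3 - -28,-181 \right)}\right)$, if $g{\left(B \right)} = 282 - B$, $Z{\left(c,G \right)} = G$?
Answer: $-572055661$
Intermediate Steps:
$\left(g{\left(542 \right)} + \left(38949 + 162810\right)\right) \left(-2658 + Z{\left(3 - -28,-181 \right)}\right) = \left(\left(282 - 542\right) + \left(38949 + 162810\right)\right) \left(-2658 - 181\right) = \left(\left(282 - 542\right) + 201759\right) \left(-2839\right) = \left(-260 + 201759\right) \left(-2839\right) = 201499 \left(-2839\right) = -572055661$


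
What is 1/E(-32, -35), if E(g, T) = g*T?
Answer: 1/1120 ≈ 0.00089286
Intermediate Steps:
E(g, T) = T*g
1/E(-32, -35) = 1/(-35*(-32)) = 1/1120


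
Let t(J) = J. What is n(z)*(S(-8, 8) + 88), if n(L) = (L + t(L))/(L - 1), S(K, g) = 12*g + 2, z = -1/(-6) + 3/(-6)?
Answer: 93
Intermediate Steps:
z = -⅓ (z = -1*(-⅙) + 3*(-⅙) = ⅙ - ½ = -⅓ ≈ -0.33333)
S(K, g) = 2 + 12*g
n(L) = 2*L/(-1 + L) (n(L) = (L + L)/(L - 1) = (2*L)/(-1 + L) = 2*L/(-1 + L))
n(z)*(S(-8, 8) + 88) = (2*(-⅓)/(-1 - ⅓))*((2 + 12*8) + 88) = (2*(-⅓)/(-4/3))*((2 + 96) + 88) = (2*(-⅓)*(-¾))*(98 + 88) = (½)*186 = 93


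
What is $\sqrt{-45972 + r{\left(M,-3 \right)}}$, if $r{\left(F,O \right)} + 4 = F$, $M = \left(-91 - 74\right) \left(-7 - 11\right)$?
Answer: $i \sqrt{43006} \approx 207.38 i$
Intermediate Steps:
$M = 2970$ ($M = \left(-165\right) \left(-18\right) = 2970$)
$r{\left(F,O \right)} = -4 + F$
$\sqrt{-45972 + r{\left(M,-3 \right)}} = \sqrt{-45972 + \left(-4 + 2970\right)} = \sqrt{-45972 + 2966} = \sqrt{-43006} = i \sqrt{43006}$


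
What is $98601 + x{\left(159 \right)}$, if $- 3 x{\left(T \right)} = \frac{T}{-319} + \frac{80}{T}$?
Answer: $\frac{15003423724}{152163} \approx 98601.0$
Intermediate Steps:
$x{\left(T \right)} = - \frac{80}{3 T} + \frac{T}{957}$ ($x{\left(T \right)} = - \frac{\frac{T}{-319} + \frac{80}{T}}{3} = - \frac{T \left(- \frac{1}{319}\right) + \frac{80}{T}}{3} = - \frac{- \frac{T}{319} + \frac{80}{T}}{3} = - \frac{\frac{80}{T} - \frac{T}{319}}{3} = - \frac{80}{3 T} + \frac{T}{957}$)
$98601 + x{\left(159 \right)} = 98601 + \frac{-25520 + 159^{2}}{957 \cdot 159} = 98601 + \frac{1}{957} \cdot \frac{1}{159} \left(-25520 + 25281\right) = 98601 + \frac{1}{957} \cdot \frac{1}{159} \left(-239\right) = 98601 - \frac{239}{152163} = \frac{15003423724}{152163}$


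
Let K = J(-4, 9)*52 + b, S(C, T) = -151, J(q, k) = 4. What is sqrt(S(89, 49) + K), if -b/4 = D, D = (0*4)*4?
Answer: sqrt(57) ≈ 7.5498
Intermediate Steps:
D = 0 (D = 0*4 = 0)
b = 0 (b = -4*0 = 0)
K = 208 (K = 4*52 + 0 = 208 + 0 = 208)
sqrt(S(89, 49) + K) = sqrt(-151 + 208) = sqrt(57)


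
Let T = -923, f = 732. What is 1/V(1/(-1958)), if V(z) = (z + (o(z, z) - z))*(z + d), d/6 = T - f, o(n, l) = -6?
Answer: 979/58328823 ≈ 1.6784e-5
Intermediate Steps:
d = -9930 (d = 6*(-923 - 1*732) = 6*(-923 - 732) = 6*(-1655) = -9930)
V(z) = 59580 - 6*z (V(z) = (z + (-6 - z))*(z - 9930) = -6*(-9930 + z) = 59580 - 6*z)
1/V(1/(-1958)) = 1/(59580 - 6/(-1958)) = 1/(59580 - 6*(-1/1958)) = 1/(59580 + 3/979) = 1/(58328823/979) = 979/58328823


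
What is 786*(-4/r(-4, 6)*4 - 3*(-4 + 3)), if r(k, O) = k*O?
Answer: 2882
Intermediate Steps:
r(k, O) = O*k
786*(-4/r(-4, 6)*4 - 3*(-4 + 3)) = 786*(-4/(6*(-4))*4 - 3*(-4 + 3)) = 786*(-4/(-24)*4 - 3*(-1)) = 786*(-4*(-1/24)*4 + 3) = 786*((⅙)*4 + 3) = 786*(⅔ + 3) = 786*(11/3) = 2882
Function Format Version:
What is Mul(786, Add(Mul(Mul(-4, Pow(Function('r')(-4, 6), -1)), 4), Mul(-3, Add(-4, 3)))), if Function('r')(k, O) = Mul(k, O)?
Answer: 2882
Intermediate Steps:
Function('r')(k, O) = Mul(O, k)
Mul(786, Add(Mul(Mul(-4, Pow(Function('r')(-4, 6), -1)), 4), Mul(-3, Add(-4, 3)))) = Mul(786, Add(Mul(Mul(-4, Pow(Mul(6, -4), -1)), 4), Mul(-3, Add(-4, 3)))) = Mul(786, Add(Mul(Mul(-4, Pow(-24, -1)), 4), Mul(-3, -1))) = Mul(786, Add(Mul(Mul(-4, Rational(-1, 24)), 4), 3)) = Mul(786, Add(Mul(Rational(1, 6), 4), 3)) = Mul(786, Add(Rational(2, 3), 3)) = Mul(786, Rational(11, 3)) = 2882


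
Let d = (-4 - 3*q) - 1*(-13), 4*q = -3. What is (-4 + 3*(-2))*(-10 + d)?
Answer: -25/2 ≈ -12.500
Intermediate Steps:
q = -3/4 (q = (1/4)*(-3) = -3/4 ≈ -0.75000)
d = 45/4 (d = (-4 - 3*(-3/4)) - 1*(-13) = (-4 + 9/4) + 13 = -7/4 + 13 = 45/4 ≈ 11.250)
(-4 + 3*(-2))*(-10 + d) = (-4 + 3*(-2))*(-10 + 45/4) = (-4 - 6)*(5/4) = -10*5/4 = -25/2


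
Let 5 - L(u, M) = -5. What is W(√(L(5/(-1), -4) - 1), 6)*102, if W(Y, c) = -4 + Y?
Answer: -102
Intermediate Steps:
L(u, M) = 10 (L(u, M) = 5 - 1*(-5) = 5 + 5 = 10)
W(√(L(5/(-1), -4) - 1), 6)*102 = (-4 + √(10 - 1))*102 = (-4 + √9)*102 = (-4 + 3)*102 = -1*102 = -102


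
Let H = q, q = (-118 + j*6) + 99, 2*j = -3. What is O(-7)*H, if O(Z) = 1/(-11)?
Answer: 28/11 ≈ 2.5455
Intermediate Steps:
j = -3/2 (j = (1/2)*(-3) = -3/2 ≈ -1.5000)
O(Z) = -1/11
q = -28 (q = (-118 - 3/2*6) + 99 = (-118 - 9) + 99 = -127 + 99 = -28)
H = -28
O(-7)*H = -1/11*(-28) = 28/11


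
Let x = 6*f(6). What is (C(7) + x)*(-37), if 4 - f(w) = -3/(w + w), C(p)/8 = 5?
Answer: -4847/2 ≈ -2423.5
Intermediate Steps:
C(p) = 40 (C(p) = 8*5 = 40)
f(w) = 4 + 3/(2*w) (f(w) = 4 - (-3)/(w + w) = 4 - (-3)/(2*w) = 4 + 3/(2*w))
x = 51/2 (x = 6*(4 + (3/2)/6) = 6*(4 + (3/2)*(⅙)) = 6*(4 + ¼) = 6*(17/4) = 51/2 ≈ 25.500)
(C(7) + x)*(-37) = (40 + 51/2)*(-37) = (131/2)*(-37) = -4847/2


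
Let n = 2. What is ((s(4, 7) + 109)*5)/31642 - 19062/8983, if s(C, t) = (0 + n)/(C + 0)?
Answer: -92037171/43729244 ≈ -2.1047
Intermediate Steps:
s(C, t) = 2/C (s(C, t) = (0 + 2)/(C + 0) = 2/C)
((s(4, 7) + 109)*5)/31642 - 19062/8983 = ((2/4 + 109)*5)/31642 - 19062/8983 = ((2*(¼) + 109)*5)*(1/31642) - 19062*1/8983 = ((½ + 109)*5)*(1/31642) - 19062/8983 = ((219/2)*5)*(1/31642) - 19062/8983 = (1095/2)*(1/31642) - 19062/8983 = 1095/63284 - 19062/8983 = -92037171/43729244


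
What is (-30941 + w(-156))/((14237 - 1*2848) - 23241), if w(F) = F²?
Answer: 6605/11852 ≈ 0.55729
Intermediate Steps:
(-30941 + w(-156))/((14237 - 1*2848) - 23241) = (-30941 + (-156)²)/((14237 - 1*2848) - 23241) = (-30941 + 24336)/((14237 - 2848) - 23241) = -6605/(11389 - 23241) = -6605/(-11852) = -6605*(-1/11852) = 6605/11852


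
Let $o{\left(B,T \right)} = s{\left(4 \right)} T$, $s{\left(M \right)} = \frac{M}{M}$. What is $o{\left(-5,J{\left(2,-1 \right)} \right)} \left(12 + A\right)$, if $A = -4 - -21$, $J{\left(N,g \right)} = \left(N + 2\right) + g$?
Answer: $87$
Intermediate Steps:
$s{\left(M \right)} = 1$
$J{\left(N,g \right)} = 2 + N + g$ ($J{\left(N,g \right)} = \left(2 + N\right) + g = 2 + N + g$)
$A = 17$ ($A = -4 + 21 = 17$)
$o{\left(B,T \right)} = T$ ($o{\left(B,T \right)} = 1 T = T$)
$o{\left(-5,J{\left(2,-1 \right)} \right)} \left(12 + A\right) = \left(2 + 2 - 1\right) \left(12 + 17\right) = 3 \cdot 29 = 87$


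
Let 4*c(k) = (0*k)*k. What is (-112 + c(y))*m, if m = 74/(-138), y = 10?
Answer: 4144/69 ≈ 60.058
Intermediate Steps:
m = -37/69 (m = 74*(-1/138) = -37/69 ≈ -0.53623)
c(k) = 0 (c(k) = ((0*k)*k)/4 = (0*k)/4 = (¼)*0 = 0)
(-112 + c(y))*m = (-112 + 0)*(-37/69) = -112*(-37/69) = 4144/69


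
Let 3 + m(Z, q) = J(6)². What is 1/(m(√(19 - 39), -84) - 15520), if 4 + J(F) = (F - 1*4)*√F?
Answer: -5161/79907251 + 16*√6/239721753 ≈ -6.4424e-5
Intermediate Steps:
J(F) = -4 + √F*(-4 + F) (J(F) = -4 + (F - 1*4)*√F = -4 + (F - 4)*√F = -4 + (-4 + F)*√F = -4 + √F*(-4 + F))
m(Z, q) = -3 + (-4 + 2*√6)² (m(Z, q) = -3 + (-4 + 6^(3/2) - 4*√6)² = -3 + (-4 + 6*√6 - 4*√6)² = -3 + (-4 + 2*√6)²)
1/(m(√(19 - 39), -84) - 15520) = 1/((37 - 16*√6) - 15520) = 1/(-15483 - 16*√6)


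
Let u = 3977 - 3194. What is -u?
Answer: -783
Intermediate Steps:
u = 783
-u = -1*783 = -783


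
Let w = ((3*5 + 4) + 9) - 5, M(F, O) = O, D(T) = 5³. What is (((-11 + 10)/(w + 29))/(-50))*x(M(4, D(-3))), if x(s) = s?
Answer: 5/104 ≈ 0.048077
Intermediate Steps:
D(T) = 125
w = 23 (w = ((15 + 4) + 9) - 5 = (19 + 9) - 5 = 28 - 5 = 23)
(((-11 + 10)/(w + 29))/(-50))*x(M(4, D(-3))) = (((-11 + 10)/(23 + 29))/(-50))*125 = (-1/52*(-1/50))*125 = (-1*1/52*(-1/50))*125 = -1/52*(-1/50)*125 = (1/2600)*125 = 5/104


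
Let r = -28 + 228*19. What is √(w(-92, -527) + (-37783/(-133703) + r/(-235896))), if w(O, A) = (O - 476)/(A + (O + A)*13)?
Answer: √10492966642005019490577159/5633833015869 ≈ 0.57497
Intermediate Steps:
r = 4304 (r = -28 + 4332 = 4304)
w(O, A) = (-476 + O)/(13*O + 14*A) (w(O, A) = (-476 + O)/(A + (A + O)*13) = (-476 + O)/(A + (13*A + 13*O)) = (-476 + O)/(13*O + 14*A))
√(w(-92, -527) + (-37783/(-133703) + r/(-235896))) = √((-476 - 92)/(13*(-92) + 14*(-527)) + (-37783/(-133703) + 4304/(-235896))) = √(-568/(-1196 - 7378) + (-37783*(-1/133703) + 4304*(-1/235896))) = √(-568/(-8574) + (37783/133703 - 538/29487)) = √(-1/8574*(-568) + 1042175107/3942500361) = √(284/4287 + 1042175107/3942500361) = √(1862491595411/5633833015869) = √10492966642005019490577159/5633833015869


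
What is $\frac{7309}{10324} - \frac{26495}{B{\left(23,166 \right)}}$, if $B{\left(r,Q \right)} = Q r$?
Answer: $- \frac{122814309}{19708516} \approx -6.2315$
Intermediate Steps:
$\frac{7309}{10324} - \frac{26495}{B{\left(23,166 \right)}} = \frac{7309}{10324} - \frac{26495}{166 \cdot 23} = 7309 \cdot \frac{1}{10324} - \frac{26495}{3818} = \frac{7309}{10324} - \frac{26495}{3818} = - \frac{122814309}{19708516}$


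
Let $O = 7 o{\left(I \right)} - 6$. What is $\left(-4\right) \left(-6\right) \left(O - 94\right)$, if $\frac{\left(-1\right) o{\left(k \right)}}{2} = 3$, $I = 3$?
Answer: $-3408$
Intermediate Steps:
$o{\left(k \right)} = -6$ ($o{\left(k \right)} = \left(-2\right) 3 = -6$)
$O = -48$ ($O = 7 \left(-6\right) - 6 = -42 - 6 = -48$)
$\left(-4\right) \left(-6\right) \left(O - 94\right) = \left(-4\right) \left(-6\right) \left(-48 - 94\right) = 24 \left(-142\right) = -3408$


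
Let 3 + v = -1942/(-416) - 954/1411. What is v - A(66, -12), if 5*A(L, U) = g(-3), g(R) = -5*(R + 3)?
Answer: 291185/293488 ≈ 0.99215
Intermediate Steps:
g(R) = -15 - 5*R (g(R) = -5*(3 + R) = -15 - 5*R)
v = 291185/293488 (v = -3 + (-1942/(-416) - 954/1411) = -3 + (-1942*(-1/416) - 954*1/1411) = -3 + (971/208 - 954/1411) = -3 + 1171649/293488 = 291185/293488 ≈ 0.99215)
A(L, U) = 0 (A(L, U) = (-15 - 5*(-3))/5 = (-15 + 15)/5 = (⅕)*0 = 0)
v - A(66, -12) = 291185/293488 - 1*0 = 291185/293488 + 0 = 291185/293488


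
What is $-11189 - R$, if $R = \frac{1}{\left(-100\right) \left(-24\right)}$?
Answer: $- \frac{26853601}{2400} \approx -11189.0$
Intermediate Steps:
$R = \frac{1}{2400} \approx 0.00041667$
$-11189 - R = -11189 - \frac{1}{2400} = - \frac{26853601}{2400}$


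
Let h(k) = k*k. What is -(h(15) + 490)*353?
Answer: -252395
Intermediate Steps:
h(k) = k²
-(h(15) + 490)*353 = -(15² + 490)*353 = -(225 + 490)*353 = -715*353 = -1*252395 = -252395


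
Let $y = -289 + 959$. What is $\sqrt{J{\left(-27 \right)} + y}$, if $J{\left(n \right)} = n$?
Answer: $\sqrt{643} \approx 25.357$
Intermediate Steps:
$y = 670$
$\sqrt{J{\left(-27 \right)} + y} = \sqrt{-27 + 670} = \sqrt{643}$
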